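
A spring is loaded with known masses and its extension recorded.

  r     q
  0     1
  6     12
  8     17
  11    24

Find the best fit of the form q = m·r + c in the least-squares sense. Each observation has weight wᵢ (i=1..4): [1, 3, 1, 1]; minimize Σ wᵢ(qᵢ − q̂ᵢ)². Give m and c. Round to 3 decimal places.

Entries of MᵀWM: Σwᵢ·r·r = 293, Σwᵢ·r = 37, Σwᵢ·1 = 6.
Moment sums: Σwᵢ·r·q = 616, Σwᵢ·q = 78.
MᵀWM·[m, c]ᵀ = MᵀWq becomes [[293, 37]; [37, 6]]·[m, c]ᵀ = [616, 78]ᵀ.
Eliminating c: 6·(row 1) − 37·(row 2) gives 389·m = 6·616 − 37·78 = 810, so m = 810/389.
Then c = (78 − 37·(810/389))/6 = 62/389.

m = 2.082, c = 0.159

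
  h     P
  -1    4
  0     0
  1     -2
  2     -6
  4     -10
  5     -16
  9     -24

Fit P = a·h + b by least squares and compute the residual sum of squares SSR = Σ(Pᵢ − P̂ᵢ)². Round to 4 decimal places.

With design matrix X, XᵀX = [[128, 20]; [20, 7]] and XᵀP = [-354, -54]ᵀ.
Determinant 128·7 − 20² = 496.
a = ((-354)·7 − 20·(-54))/496 = -699/248; b = (128·(-54) − 20·(-354))/496 = 21/62.
Residuals: 209/248, -21/62, 119/248, -87/124, 29/31, -557/248, 255/248; SSR = 1057/124.

SSR = 8.5242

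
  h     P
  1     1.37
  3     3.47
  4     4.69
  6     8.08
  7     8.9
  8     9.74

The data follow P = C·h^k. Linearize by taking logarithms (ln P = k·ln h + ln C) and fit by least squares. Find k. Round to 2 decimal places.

Taking logs, ln P = k·ln h + ln C, so regress ln P on ln h.
Σln h = 8.3020, Σ(ln h)² = 14.4498, Σln P = 9.6561, Σln h·ln P = 16.2401.
Normal system: [[14.4498, 8.3020]; [8.3020, 6]]·[k, ln C]ᵀ = [16.2401, 9.6561]ᵀ.
Δ = 14.4498·6 − (8.3020)² = 17.7753; k = (16.2401·6 − 8.3020·9.6561)/17.7753 = 0.97190, ln C = (14.4498·9.6561 − 8.3020·16.2401)/17.7753 = 0.26456.

k = 0.97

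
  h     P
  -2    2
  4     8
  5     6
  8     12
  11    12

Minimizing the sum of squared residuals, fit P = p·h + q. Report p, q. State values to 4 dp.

p = 0.8228, q = 3.7215

The normal equations are: 230·p + 26·q = 286;  26·p + 5·q = 40.
Eliminating q: 5·(row 1) − 26·(row 2) gives 474·p = 5·286 − 26·40 = 390, so p = 65/79.
Then q = (40 − 26·(65/79))/5 = 294/79.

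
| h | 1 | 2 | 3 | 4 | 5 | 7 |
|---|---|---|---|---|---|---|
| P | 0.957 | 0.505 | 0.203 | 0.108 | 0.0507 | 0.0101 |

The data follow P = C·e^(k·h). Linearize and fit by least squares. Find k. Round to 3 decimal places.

k = -0.759

Taking logs, ln P = k·h + ln C, so regress ln P on h.
Σh = 22.0000, Σ(h)² = 104.0000, Σln P = -12.1244, Σh·ln P = -62.1722.
Equations: 104.0000·k + 22.0000·ln C = -62.1722;  22.0000·k + 6·ln C = -12.1244.
Δ = 104.0000·6 − (22.0000)² = 140.0000; k = (-62.1722·6 − 22.0000·-12.1244)/140.0000 = -0.75926, ln C = (104.0000·-12.1244 − 22.0000·-62.1722)/140.0000 = 0.76324.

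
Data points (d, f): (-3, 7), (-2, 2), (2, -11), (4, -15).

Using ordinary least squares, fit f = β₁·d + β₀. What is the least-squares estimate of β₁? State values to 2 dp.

β₁ = -3.14

MᵀM·[β₁, β₀]ᵀ = Mᵀf reads: 33·β₁ + 1·β₀ = -107;  1·β₁ + 4·β₀ = -17.
(Σd·d = 33, Σd = 1, Σ1 = 4, Σd·f = -107, Σf = -17.)
Eliminating β₀: 4·(row 1) − 1·(row 2) gives 131·β₁ = 4·(-107) − 1·(-17) = -411, so β₁ = -411/131.
Then β₀ = ((-17) − 1·(-411/131))/4 = -454/131.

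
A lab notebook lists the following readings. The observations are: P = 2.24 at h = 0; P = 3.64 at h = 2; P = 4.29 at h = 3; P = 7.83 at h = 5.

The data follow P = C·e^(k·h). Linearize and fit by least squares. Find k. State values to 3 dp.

Let Y = ln P. Fitting Y = k·h + ln C by least squares:
Σh = 10.0000, Σ(h)² = 38.0000, Σln P = 5.6127, Σh·ln P = 17.2426.
Normal system: [[38.0000, 10.0000]; [10.0000, 4]]·[k, ln C]ᵀ = [17.2426, 5.6127]ᵀ.
Solving (det = 52.0000): k = 0.24699, ln C = 0.78570.

k = 0.247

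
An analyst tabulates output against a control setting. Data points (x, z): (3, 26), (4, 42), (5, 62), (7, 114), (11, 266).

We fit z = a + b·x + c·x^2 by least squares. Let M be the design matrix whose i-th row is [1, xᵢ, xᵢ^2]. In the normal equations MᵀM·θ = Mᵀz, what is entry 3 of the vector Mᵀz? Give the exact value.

40228

Entry 3 ↔ basis x^2, so (Mᵀz)_{3} = Σᵢ (x^2)·zᵢ = (9)·(26) + (16)·(42) + (25)·(62) + (49)·(114) + (121)·(266) = 40228.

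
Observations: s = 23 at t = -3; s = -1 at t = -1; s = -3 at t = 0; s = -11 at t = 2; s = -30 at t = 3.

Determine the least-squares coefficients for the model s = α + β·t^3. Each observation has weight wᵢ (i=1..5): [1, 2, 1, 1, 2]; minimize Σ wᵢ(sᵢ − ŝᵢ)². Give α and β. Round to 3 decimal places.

α = -2.903, β = -0.990

Setting ∂/∂α … = 0 gives: 7·α + 33·β = -53;  33·α + 2253·β = -2327.
(Σwᵢ·1 = 7, Σwᵢ·t^3 = 33, Σwᵢ·t^3·t^3 = 2253, Σwᵢ·s = -53, Σwᵢ·t^3·s = -2327.)
Eliminating β: 2253·(row 1) − 33·(row 2) gives 14682·α = 2253·(-53) − 33·(-2327) = -42618, so α = -7103/2447.
Then β = ((-2327) − 33·(-7103/2447))/2253 = -7270/7341.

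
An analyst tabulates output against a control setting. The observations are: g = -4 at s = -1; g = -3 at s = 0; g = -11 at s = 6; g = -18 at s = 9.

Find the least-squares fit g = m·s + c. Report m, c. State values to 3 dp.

Setting ∂/∂m … = 0 gives: 118·m + 14·c = -224;  14·m + 4·c = -36.
(Σs·s = 118, Σs = 14, Σ1 = 4, Σs·g = -224, Σg = -36.)
Eliminating c: 4·(row 1) − 14·(row 2) gives 276·m = 4·(-224) − 14·(-36) = -392, so m = -98/69.
Then c = ((-36) − 14·(-98/69))/4 = -278/69.

m = -1.420, c = -4.029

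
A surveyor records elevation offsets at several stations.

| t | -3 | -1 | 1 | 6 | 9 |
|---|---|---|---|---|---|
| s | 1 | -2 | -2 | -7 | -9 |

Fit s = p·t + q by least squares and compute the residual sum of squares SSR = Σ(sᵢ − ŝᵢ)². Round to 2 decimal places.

SSR = 1.64

Normal-equation sums: Σt·t = 128, Σt = 12, Σ1 = 5.
Moment sums: Σt·s = -126, Σs = -19.
XᵀX·[p, q]ᵀ = Xᵀs becomes [[128, 12]; [12, 5]]·[p, q]ᵀ = [-126, -19]ᵀ.
Determinant 128·5 − 12² = 496.
p = ((-126)·5 − 12·(-19))/496 = -201/248; q = (128·(-19) − 12·(-126))/496 = -115/62.
Residuals: 105/248, -237/248, 165/248, -35/124, 37/248; SSR = 203/124.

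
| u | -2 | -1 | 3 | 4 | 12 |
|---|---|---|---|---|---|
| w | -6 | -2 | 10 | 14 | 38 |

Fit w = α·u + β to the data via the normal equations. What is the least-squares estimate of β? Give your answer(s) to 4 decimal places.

MᵀM·[α, β]ᵀ = Mᵀw reads: 174·α + 16·β = 556;  16·α + 5·β = 54.
det = 174·5 − 16² = 614.
α = (556·5 − 16·54)/614 = 958/307; β = (174·54 − 16·556)/614 = 250/307.

β = 0.8143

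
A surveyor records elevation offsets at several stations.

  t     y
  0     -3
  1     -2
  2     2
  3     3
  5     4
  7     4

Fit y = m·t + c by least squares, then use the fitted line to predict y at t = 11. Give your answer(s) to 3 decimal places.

ŷ = 9.569

Setting ∂/∂m … = 0 gives: 88·m + 18·c = 59;  18·m + 6·c = 8.
(Σt·t = 88, Σt = 18, Σ1 = 6, Σt·y = 59, Σy = 8.)
Eliminating c: 6·(row 1) − 18·(row 2) gives 204·m = 6·59 − 18·8 = 210, so m = 35/34.
Then c = (8 − 18·(35/34))/6 = -179/102.
At t = 11: ŷ = (35/34)·(11) + (-179/102)·(1) = 488/51.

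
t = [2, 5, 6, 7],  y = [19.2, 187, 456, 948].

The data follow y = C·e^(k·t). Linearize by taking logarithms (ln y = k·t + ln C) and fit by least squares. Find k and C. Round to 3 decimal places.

k = 0.783, C = 3.952

Linearized form: ln y = k·t + ln C. From the 4 transformed points,
Σt = 20.0000, Σ(t)² = 114.0000, Σln y = 21.1629, Σt·ln y = 116.7808.
Equations: 114.0000·k + 20.0000·ln C = 116.7808;  20.0000·k + 4·ln C = 21.1629.
Slope k = (n·Σt·ln y − Σt·Σln y)/(n·Σ(t)² − (Σt)²) = (4·116.7808 − 20.0000·21.1629)/56.0000 = 0.78332; ln C = (Σln y − k·Σt)/n = 1.37412, so C = exp(1.37412) = 3.95160.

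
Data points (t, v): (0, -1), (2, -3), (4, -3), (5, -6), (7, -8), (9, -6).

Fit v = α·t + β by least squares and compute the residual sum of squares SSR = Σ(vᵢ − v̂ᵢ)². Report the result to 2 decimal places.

The normal system XᵀX·[α, β]ᵀ = Xᵀv is [[175, 27]; [27, 6]]·[α, β]ᵀ = [-158, -27]ᵀ.
Determinant 175·6 − 27² = 321.
α = ((-158)·6 − 27·(-27))/321 = -73/107; β = (175·(-27) − 27·(-158))/321 = -153/107.
Residuals: 46/107, -22/107, 124/107, -124/107, -192/107, 168/107; SSR = 920/107.

SSR = 8.60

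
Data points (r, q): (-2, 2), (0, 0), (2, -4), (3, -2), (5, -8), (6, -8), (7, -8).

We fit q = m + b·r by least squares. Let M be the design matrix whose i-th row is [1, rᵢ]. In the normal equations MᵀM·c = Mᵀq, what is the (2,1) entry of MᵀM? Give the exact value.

21

Row 2 ↔ basis r, column 1 ↔ basis 1, so (MᵀM)_{2,1} = Σᵢ r = (-2)·(1) + (0)·(1) + (2)·(1) + (3)·(1) + (5)·(1) + (6)·(1) + (7)·(1) = 21.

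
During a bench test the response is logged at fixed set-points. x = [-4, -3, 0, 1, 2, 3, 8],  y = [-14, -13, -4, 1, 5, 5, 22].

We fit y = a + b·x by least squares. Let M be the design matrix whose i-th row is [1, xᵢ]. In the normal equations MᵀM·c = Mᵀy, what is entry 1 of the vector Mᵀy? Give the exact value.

Entry 1 ↔ basis 1, so (Mᵀy)_{1} = Σᵢ yᵢ = (1)·(-14) + (1)·(-13) + (1)·(-4) + (1)·(1) + (1)·(5) + (1)·(5) + (1)·(22) = 2.

2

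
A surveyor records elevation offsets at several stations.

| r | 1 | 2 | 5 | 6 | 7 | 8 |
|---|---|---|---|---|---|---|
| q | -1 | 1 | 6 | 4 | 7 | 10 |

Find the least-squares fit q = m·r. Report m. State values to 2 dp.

m = 1.03

The normal system XᵀX·[m]ᵀ = Xᵀq is [[179]]·[m]ᵀ = [184]ᵀ.
Hence m = 184 / 179 ≈ 1.02793.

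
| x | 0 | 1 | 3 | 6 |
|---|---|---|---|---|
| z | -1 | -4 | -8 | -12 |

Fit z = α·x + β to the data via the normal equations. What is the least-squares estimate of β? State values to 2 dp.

From the data, Σx·x = 46, Σx = 10, Σ1 = 4.
And Σx·z = -100, Σz = -25.
Normal equations: [[46, 10]; [10, 4]]·[α, β]ᵀ = [-100, -25]ᵀ.
Δ = 46·4 − 10² = 84.
α = ((-100)·4 − 10·(-25))/84 = -25/14; β = (46·(-25) − 10·(-100))/84 = -25/14.

β = -1.79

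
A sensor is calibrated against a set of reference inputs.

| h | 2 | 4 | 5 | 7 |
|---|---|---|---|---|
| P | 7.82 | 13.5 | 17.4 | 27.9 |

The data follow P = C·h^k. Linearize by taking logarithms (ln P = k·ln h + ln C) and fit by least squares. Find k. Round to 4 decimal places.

With ln Pᵢ as the transformed response and ln hᵢ as the regressor:
Σln h = 5.6348, Σ(ln h)² = 8.7791, Σln P = 10.8445, Σln h·ln P = 16.1082.
Normal system: [[8.7791, 5.6348]; [5.6348, 4]]·[k, ln C]ᵀ = [16.1082, 10.8445]ᵀ.
Slope k = (n·Σln h·ln P − Σln h·Σln P)/(n·Σ(ln h)² − (Σln h)²) = (4·16.1082 − 5.6348·10.8445)/3.3656 = 0.98837; ln C = (Σln P − k·Σln h)/n = 1.31881.

k = 0.9884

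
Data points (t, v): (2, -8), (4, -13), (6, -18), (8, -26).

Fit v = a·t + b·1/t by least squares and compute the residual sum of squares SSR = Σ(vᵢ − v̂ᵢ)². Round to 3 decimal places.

Sums needed: Σt·t = 120, Σt·1/t = 4, Σ1/t·1/t = 205/576.
And Σt·v = -384, Σ1/t·v = -27/2.
Normal equations: [[120, 4]; [4, 205/576]]·[a, b]ᵀ = [-384, -27/2]ᵀ.
det = 120·(205/576) − 4² = 641/24.
a = ((-384)·(205/576) − 4·(-27/2))/(641/24) = -1984/641; b = (120·(-27/2) − 4·(-384))/(641/24) = -2016/641.
Residuals: -152/641, 107/641, 702/641, -542/641; SSR = 1281/641.

SSR = 1.998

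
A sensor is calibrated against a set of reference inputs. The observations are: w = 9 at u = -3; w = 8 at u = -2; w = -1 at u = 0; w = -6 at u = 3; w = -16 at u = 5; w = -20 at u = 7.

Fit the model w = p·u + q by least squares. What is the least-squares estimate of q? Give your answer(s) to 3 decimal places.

q = 0.660

Setting ∂/∂p … = 0 gives: 96·p + 10·q = -281;  10·p + 6·q = -26.
(Σu·u = 96, Σu = 10, Σ1 = 6, Σu·w = -281, Σw = -26.)
det = 96·6 − 10² = 476.
p = ((-281)·6 − 10·(-26))/476 = -713/238; q = (96·(-26) − 10·(-281))/476 = 157/238.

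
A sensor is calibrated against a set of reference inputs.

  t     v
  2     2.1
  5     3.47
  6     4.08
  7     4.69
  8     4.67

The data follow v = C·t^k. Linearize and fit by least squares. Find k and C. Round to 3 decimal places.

Taking logs, ln v = k·ln t + ln C, so regress ln v on ln t.
Σln t = 8.1197, Σ(ln t)² = 14.3918, Σln v = 6.4788, Σln t·ln v = 11.2481.
Equations: 14.3918·k + 8.1197·ln C = 11.2481;  8.1197·k + 5·ln C = 6.4788.
Δ = 14.3918·5 − (8.1197)² = 6.0295; k = (11.2481·5 − 8.1197·6.4788)/6.0295 = 0.60281, ln C = (14.3918·6.4788 − 8.1197·11.2481)/6.0295 = 0.31683, so C = exp(0.31683) = 1.37277.

k = 0.603, C = 1.373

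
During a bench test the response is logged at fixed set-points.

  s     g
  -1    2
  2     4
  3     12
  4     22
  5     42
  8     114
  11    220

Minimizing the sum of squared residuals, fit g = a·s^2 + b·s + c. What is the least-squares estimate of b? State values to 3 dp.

b = -1.345

With design matrix M, MᵀM = [[19716, 2066, 240]; [2066, 240, 32]; [240, 32, 7]] and Mᵀg = [35444, 3672, 416]ᵀ.
Row-reducing yields a = 472188/241241, b = -324574/241241, c = -52704/34463.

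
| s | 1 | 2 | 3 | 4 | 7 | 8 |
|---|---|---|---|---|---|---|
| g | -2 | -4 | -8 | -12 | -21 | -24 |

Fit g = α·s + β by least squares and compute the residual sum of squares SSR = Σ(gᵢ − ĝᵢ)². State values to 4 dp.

XᵀX·[α, β]ᵀ = Xᵀg reads: 143·α + 25·β = -421;  25·α + 6·β = -71.
(Σs·s = 143, Σs = 25, Σ1 = 6, Σs·g = -421, Σg = -71.)
Eliminating β: 6·(row 1) − 25·(row 2) gives 233·α = 6·(-421) − 25·(-71) = -751, so α = -751/233.
Then β = ((-71) − 25·(-751/233))/6 = 372/233.
Residuals: -87/233, 198/233, 17/233, -164/233, -8/233, 44/233; SSR = 326/233.

SSR = 1.3991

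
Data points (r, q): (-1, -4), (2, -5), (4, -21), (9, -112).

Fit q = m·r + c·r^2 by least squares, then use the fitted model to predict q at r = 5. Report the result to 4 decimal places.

The normal equations are: 102·m + 800·c = -1098;  800·m + 6834·c = -9432.
Determinant 102·6834 − 800² = 57068.
m = ((-1098)·6834 − 800·(-9432))/57068 = 10467/14267; c = (102·(-9432) − 800·(-1098))/57068 = -20916/14267.
At r = 5: q̂ = (10467/14267)·(5) + (-20916/14267)·(25) = -470565/14267.

q̂ = -32.9828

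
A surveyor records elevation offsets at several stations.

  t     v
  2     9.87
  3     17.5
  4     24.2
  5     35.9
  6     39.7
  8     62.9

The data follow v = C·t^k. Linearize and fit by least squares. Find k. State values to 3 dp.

Taking logs, ln v = k·ln t + ln C, so regress ln v on ln t.
XᵀX = [[13.7340, 8.6587]; [8.6587, 6]], rhs = [30.1198, 19.7417]ᵀ  (here Σln t = 8.6587, Σ(ln t)² = 13.7340, Σln v = 19.7417, Σln t·ln v = 30.1198).
Slope k = (n·Σln t·ln v − Σln t·Σln v)/(n·Σ(ln t)² − (Σln t)²) = (6·30.1198 − 8.6587·19.7417)/7.4309 = 1.31634; ln C = (Σln v − k·Σln t)/n = 1.39066.

k = 1.316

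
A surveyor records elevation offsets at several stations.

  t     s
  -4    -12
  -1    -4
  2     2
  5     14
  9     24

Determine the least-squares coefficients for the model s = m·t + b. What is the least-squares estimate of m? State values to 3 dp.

XᵀX·[m, b]ᵀ = Xᵀs reads: 127·m + 11·b = 342;  11·m + 5·b = 24.
(Σt·t = 127, Σt = 11, Σ1 = 5, Σt·s = 342, Σs = 24.)
det = 127·5 − 11² = 514.
m = (342·5 − 11·24)/514 = 723/257; b = (127·24 − 11·342)/514 = -357/257.

m = 2.813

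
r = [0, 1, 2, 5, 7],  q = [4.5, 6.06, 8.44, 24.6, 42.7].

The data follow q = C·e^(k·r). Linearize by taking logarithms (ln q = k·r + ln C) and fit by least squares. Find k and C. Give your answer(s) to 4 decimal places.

With ln qᵢ as the transformed response and rᵢ as the regressor:
Σr = 15.0000, Σ(r)² = 79.0000, Σln q = 12.3957, Σr·ln q = 48.3608.
Normal system: [[79.0000, 15.0000]; [15.0000, 5]]·[k, ln C]ᵀ = [48.3608, 12.3957]ᵀ.
Δ = 79.0000·5 − (15.0000)² = 170.0000; k = (48.3608·5 − 15.0000·12.3957)/170.0000 = 0.32864, ln C = (79.0000·12.3957 − 15.0000·48.3608)/170.0000 = 1.49323, so C = exp(1.49323) = 4.45146.

k = 0.3286, C = 4.4515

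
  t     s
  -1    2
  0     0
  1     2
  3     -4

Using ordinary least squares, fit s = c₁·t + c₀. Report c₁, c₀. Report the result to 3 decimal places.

Forming XᵀX = [[11, 3]; [3, 4]] and Xᵀs = [-12, 0]ᵀ gives XᵀX·[c₁, c₀]ᵀ = Xᵀs.
Δ = 11·4 − 3² = 35.
c₁ = ((-12)·4 − 3·0)/35 = -48/35; c₀ = (11·0 − 3·(-12))/35 = 36/35.

c₁ = -1.371, c₀ = 1.029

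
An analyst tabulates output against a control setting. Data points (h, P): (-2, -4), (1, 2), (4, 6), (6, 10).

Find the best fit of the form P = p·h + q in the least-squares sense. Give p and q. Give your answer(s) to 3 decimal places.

p = 1.701, q = -0.327

Compute the Gram sums: Σh·h = 57, Σh = 9, Σ1 = 4.
Moment sums: Σh·P = 94, ΣP = 14.
Normal equations: [[57, 9]; [9, 4]]·[p, q]ᵀ = [94, 14]ᵀ.
det = 57·4 − 9² = 147.
p = (94·4 − 9·14)/147 = 250/147; q = (57·14 − 9·94)/147 = -16/49.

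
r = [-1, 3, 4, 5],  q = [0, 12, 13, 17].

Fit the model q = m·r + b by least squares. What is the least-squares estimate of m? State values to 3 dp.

m = 2.771

With design matrix X, XᵀX = [[51, 11]; [11, 4]] and Xᵀq = [173, 42]ᵀ.
Δ = 51·4 − 11² = 83.
m = (173·4 − 11·42)/83 = 230/83; b = (51·42 − 11·173)/83 = 239/83.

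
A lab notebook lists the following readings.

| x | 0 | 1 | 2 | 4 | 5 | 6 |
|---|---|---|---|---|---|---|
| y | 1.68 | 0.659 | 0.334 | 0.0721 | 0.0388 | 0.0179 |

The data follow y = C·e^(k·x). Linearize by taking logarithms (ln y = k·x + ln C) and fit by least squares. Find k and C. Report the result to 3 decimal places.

k = -0.744, C = 1.514

Linearized form: ln y = k·x + ln C. From the 6 transformed points,
Over the data: Σx = 18.0000, Σ(x)² = 82.0000, Σln y = -10.8968, Σx·ln y = -53.5135.
Normal system: [[82.0000, 18.0000]; [18.0000, 6]]·[k, ln C]ᵀ = [-53.5135, -10.8968]ᵀ.
Slope k = (n·Σx·ln y − Σx·Σln y)/(n·Σ(x)² − (Σx)²) = (6·-53.5135 − 18.0000·-10.8968)/168.0000 = -0.74368; ln C = (Σln y − k·Σx)/n = 0.41489, so C = exp(0.41489) = 1.51420.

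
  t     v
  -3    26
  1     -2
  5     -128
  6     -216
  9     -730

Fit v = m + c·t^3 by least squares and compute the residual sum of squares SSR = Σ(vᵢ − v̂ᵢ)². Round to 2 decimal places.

Normal-equation sums: Σ1 = 5, Σt^3 = 1044, Σt^3·t^3 = 594452.
For Mᵀv: Σv = -1050, Σt^3·v = -595530.
So MᵀM·[m, c]ᵀ = Mᵀv: [[5, 1044]; [1044, 594452]]·[m, c]ᵀ = [-1050, -595530]ᵀ.
Eliminating c: 594452·(row 1) − 1044·(row 2) gives 1882324·m = 594452·(-1050) − 1044·(-595530) = -2441280, so m = -610320/470581.
Then c = ((-595530) − 1044·(-610320/470581))/594452 = -940725/941162.
Residuals: 291277/941162, 279041/941162, -1657471/941162, 563124/470581, -39095/941162; SSR = 2220595/470581.

SSR = 4.72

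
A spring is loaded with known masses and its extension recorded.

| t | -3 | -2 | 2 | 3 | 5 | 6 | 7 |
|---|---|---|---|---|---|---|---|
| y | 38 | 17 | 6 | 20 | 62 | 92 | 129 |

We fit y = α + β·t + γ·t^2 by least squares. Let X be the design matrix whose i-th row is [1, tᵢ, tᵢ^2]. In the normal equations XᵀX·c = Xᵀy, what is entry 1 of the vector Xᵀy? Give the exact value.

364

Entry 1 ↔ basis 1, so (Xᵀy)_{1} = Σᵢ yᵢ = (1)·(38) + (1)·(17) + (1)·(6) + (1)·(20) + (1)·(62) + (1)·(92) + (1)·(129) = 364.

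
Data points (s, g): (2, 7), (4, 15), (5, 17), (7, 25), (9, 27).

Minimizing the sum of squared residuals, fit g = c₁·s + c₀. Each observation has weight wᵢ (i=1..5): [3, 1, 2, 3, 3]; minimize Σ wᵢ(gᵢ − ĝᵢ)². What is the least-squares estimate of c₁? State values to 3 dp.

c₁ = 2.968

With design matrix A, AᵀWA = [[468, 68]; [68, 12]] and AᵀWg = [1526, 226]ᵀ.
Eliminating c₀: 12·(row 1) − 68·(row 2) gives 992·c₁ = 12·1526 − 68·226 = 2944, so c₁ = 92/31.
Then c₀ = (226 − 68·(92/31))/12 = 125/62.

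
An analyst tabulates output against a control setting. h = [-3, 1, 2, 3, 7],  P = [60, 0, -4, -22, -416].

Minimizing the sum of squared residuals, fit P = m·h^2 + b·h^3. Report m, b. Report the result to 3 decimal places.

Sums needed: Σh^2·h^2 = 2580, Σh^2·h^3 = 16840, Σh^3·h^3 = 119172.
And Σh^2·P = -20058, Σh^3·P = -144934.
Normal equations: [[2580, 16840]; [16840, 119172]]·[m, b]ᵀ = [-20058, -144934]ᵀ.
Δ = 2580·119172 − 16840² = 23878160.
m = ((-20058)·119172 − 16840·(-144934))/23878160 = 6292073/2984770; b = (2580·(-144934) − 16840·(-20058))/23878160 = -903825/596954.

m = 2.108, b = -1.514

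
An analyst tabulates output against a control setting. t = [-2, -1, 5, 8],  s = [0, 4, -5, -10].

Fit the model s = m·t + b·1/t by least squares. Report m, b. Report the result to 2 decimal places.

m = -1.10, b = -1.42

Setting ∂/∂m … = 0 gives: 94·m + 4·b = -109;  4·m + (2089/1600)·b = -25/4.
(Σt·t = 94, Σt·1/t = 4, Σ1/t·1/t = 2089/1600, Σt·s = -109, Σ1/t·s = -25/4.)
Eliminating b: (2089/1600)·(row 1) − 4·(row 2) gives (85383/800)·m = (2089/1600)·(-109) − 4·(-25/4) = -187701/1600, so m = -62567/56922.
Then b = ((-25/4) − 4·(-62567/56922))/(2089/1600) = -40400/28461.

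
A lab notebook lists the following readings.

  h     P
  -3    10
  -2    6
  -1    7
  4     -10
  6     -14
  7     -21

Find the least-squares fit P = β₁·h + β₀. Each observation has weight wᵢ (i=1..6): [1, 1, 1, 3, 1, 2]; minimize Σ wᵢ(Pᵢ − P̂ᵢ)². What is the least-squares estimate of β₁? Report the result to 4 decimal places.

Sums needed: Σwᵢ·h·h = 196, Σwᵢ·h = 26, Σwᵢ·1 = 9.
Right-hand side: Σwᵢ·h·P = -547, Σwᵢ·P = -63.
So MᵀWM·[β₁, β₀]ᵀ = MᵀWP: [[196, 26]; [26, 9]]·[β₁, β₀]ᵀ = [-547, -63]ᵀ.
Δ = 196·9 − 26² = 1088.
β₁ = ((-547)·9 − 26·(-63))/1088 = -3285/1088; β₀ = (196·(-63) − 26·(-547))/1088 = 937/544.

β₁ = -3.0193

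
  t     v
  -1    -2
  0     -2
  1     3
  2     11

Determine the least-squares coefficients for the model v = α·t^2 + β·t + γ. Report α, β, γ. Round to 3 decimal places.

α = 2.000, β = 2.400, γ = -1.700

Sums needed: Σt^2·t^2 = 18, Σt^2·t = 8, Σt^2 = 6, Σt·t = 6, Σt = 2, Σ1 = 4.
And Σt^2·v = 45, Σt·v = 27, Σv = 10.
Normal equations: [[18, 8, 6]; [8, 6, 2]; [6, 2, 4]]·[α, β, γ]ᵀ = [45, 27, 10]ᵀ.
Row-reducing yields α = 2, β = 12/5, γ = -17/10.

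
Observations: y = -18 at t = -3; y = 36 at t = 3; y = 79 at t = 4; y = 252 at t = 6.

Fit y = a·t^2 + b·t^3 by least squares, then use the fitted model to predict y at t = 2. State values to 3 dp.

The normal equations are: 1714·a + 8800·b = 10498;  8800·a + 52210·b = 60946.
Determinant 1714·52210 − 8800² = 12047940.
a = (10498·52210 − 8800·60946)/12047940 = 2423/2479; b = (1714·60946 − 8800·10498)/12047940 = 12427/12395.
At t = 2: ŷ = (2423/2479)·(4) + (12427/12395)·(8) = 147876/12395.

ŷ = 11.930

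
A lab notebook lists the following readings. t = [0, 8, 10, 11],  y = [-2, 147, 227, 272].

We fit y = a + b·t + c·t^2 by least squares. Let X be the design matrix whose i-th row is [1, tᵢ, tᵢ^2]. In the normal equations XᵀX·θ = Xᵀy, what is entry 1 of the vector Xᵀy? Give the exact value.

Entry 1 ↔ basis 1, so (Xᵀy)_{1} = Σᵢ yᵢ = (1)·(-2) + (1)·(147) + (1)·(227) + (1)·(272) = 644.

644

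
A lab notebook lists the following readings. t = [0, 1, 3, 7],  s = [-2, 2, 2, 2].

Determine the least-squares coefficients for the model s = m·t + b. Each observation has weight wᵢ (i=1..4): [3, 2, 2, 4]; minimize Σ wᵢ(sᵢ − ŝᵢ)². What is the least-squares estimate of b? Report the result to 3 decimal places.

b = -0.400

The normal system XᵀWX·[m, b]ᵀ = XᵀWs is [[216, 36]; [36, 11]]·[m, b]ᵀ = [72, 10]ᵀ.
det = 216·11 − 36² = 1080.
m = (72·11 − 36·10)/1080 = 2/5; b = (216·10 − 36·72)/1080 = -2/5.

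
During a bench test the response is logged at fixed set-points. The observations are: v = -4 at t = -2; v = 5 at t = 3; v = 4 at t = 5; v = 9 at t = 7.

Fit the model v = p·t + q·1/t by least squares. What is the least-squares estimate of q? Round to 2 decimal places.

q = 3.70

Normal-equation sums: Σt·t = 87, Σt·1/t = 4, Σ1/t·1/t = 18589/44100.
Right-hand side: Σt·v = 106, Σ1/t·v = 604/105.
XᵀX·[p, q]ᵀ = Xᵀv becomes [[87, 4]; [4, 18589/44100]]·[p, q]ᵀ = [106, 604/105]ᵀ.
Determinant 87·(18589/44100) − 4² = 303881/14700.
p = (106·(18589/44100) − 4·(604/105))/(303881/14700) = 955714/911643; q = (87·(604/105) − 4·106)/(303881/14700) = 1123920/303881.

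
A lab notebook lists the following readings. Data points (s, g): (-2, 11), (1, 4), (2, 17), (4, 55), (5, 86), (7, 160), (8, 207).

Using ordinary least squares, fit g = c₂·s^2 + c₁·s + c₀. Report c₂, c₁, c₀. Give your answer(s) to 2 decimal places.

c₂ = 3.04, c₁ = 1.43, c₀ = 1.20

XᵀX·[c₂, c₁, c₀]ᵀ = Xᵀg reads: 7411·c₂ + 1045·c₁ + 163·c₀ = 24234;  1045·c₂ + 163·c₁ + 25·c₀ = 3442;  163·c₂ + 25·c₁ + 7·c₀ = 540.
(Σs^2·s^2 = 7411, Σs^2·s = 1045, Σs^2 = 163, Σs·s = 163, Σs = 25, Σ1 = 7, Σs^2·g = 24234, Σs·g = 3442, Σg = 540.)
Row-reducing yields c₂ = 15457/5082, c₁ = 7283/5082, c₀ = 1017/847.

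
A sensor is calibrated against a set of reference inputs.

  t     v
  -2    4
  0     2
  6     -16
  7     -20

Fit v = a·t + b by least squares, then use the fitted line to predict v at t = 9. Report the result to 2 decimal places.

v̂ = -24.68

Compute the Gram sums: Σt·t = 89, Σt = 11, Σ1 = 4.
Right-hand side: Σt·v = -244, Σv = -30.
det = 89·4 − 11² = 235.
a = ((-244)·4 − 11·(-30))/235 = -646/235; b = (89·(-30) − 11·(-244))/235 = 14/235.
At t = 9: v̂ = (-646/235)·(9) + (14/235)·(1) = -1160/47.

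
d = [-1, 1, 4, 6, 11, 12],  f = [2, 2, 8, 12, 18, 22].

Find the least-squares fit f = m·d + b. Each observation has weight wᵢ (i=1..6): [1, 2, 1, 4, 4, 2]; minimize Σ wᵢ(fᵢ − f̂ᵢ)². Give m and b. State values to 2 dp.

Entries of AᵀWA: Σwᵢ·d·d = 935, Σwᵢ·d = 97, Σwᵢ·1 = 14.
And Σwᵢ·d·f = 1642, Σwᵢ·f = 178.
So AᵀWA·[m, b]ᵀ = AᵀWf: [[935, 97]; [97, 14]]·[m, b]ᵀ = [1642, 178]ᵀ.
Determinant 935·14 − 97² = 3681.
m = (1642·14 − 97·178)/3681 = 5722/3681; b = (935·178 − 97·1642)/3681 = 7156/3681.

m = 1.55, b = 1.94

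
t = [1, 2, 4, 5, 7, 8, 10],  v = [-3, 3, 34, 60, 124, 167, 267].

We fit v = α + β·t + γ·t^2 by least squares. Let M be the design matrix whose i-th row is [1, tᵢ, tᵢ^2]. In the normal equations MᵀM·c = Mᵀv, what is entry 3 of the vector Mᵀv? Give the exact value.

45517

Entry 3 ↔ basis t^2, so (Mᵀv)_{3} = Σᵢ (t^2)·vᵢ = (1)·(-3) + (4)·(3) + (16)·(34) + (25)·(60) + (49)·(124) + (64)·(167) + (100)·(267) = 45517.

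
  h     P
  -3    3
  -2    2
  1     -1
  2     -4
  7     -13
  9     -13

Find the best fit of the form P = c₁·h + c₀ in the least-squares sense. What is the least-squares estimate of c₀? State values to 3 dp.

c₀ = -0.908

Entries of XᵀX: Σh·h = 148, Σh = 14, Σ1 = 6.
For XᵀP: Σh·P = -230, ΣP = -26.
det = 148·6 − 14² = 692.
c₁ = ((-230)·6 − 14·(-26))/692 = -254/173; c₀ = (148·(-26) − 14·(-230))/692 = -157/173.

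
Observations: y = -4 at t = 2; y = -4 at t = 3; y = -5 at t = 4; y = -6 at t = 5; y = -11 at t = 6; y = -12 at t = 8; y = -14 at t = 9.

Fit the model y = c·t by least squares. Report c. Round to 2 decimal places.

The normal system XᵀX·[c]ᵀ = Xᵀy is [[235]]·[c]ᵀ = [-358]ᵀ.
Hence c = -358 / 235 ≈ -1.5234.

c = -1.52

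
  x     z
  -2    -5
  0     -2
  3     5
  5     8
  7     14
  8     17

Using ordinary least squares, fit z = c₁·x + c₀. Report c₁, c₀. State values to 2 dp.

c₁ = 2.19, c₀ = -1.49

Forming MᵀM = [[151, 21]; [21, 6]] and Mᵀz = [299, 37]ᵀ gives MᵀM·[c₁, c₀]ᵀ = Mᵀz.
Eliminating c₀: 6·(row 1) − 21·(row 2) gives 465·c₁ = 6·299 − 21·37 = 1017, so c₁ = 339/155.
Then c₀ = (37 − 21·(339/155))/6 = -692/465.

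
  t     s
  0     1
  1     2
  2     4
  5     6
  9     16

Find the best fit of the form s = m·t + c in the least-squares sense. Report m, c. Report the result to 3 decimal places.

m = 1.605, c = 0.342

XᵀX·[m, c]ᵀ = Xᵀs reads: 111·m + 17·c = 184;  17·m + 5·c = 29.
Eliminating c: 5·(row 1) − 17·(row 2) gives 266·m = 5·184 − 17·29 = 427, so m = 61/38.
Then c = (29 − 17·(61/38))/5 = 13/38.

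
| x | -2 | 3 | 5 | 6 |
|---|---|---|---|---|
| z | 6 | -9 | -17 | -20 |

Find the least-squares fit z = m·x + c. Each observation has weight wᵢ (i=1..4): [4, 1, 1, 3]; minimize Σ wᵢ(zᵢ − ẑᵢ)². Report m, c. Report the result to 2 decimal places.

m = -3.25, c = -0.40

MᵀWM·[m, c]ᵀ = MᵀWz reads: 158·m + 18·c = -520;  18·m + 9·c = -62.
Eliminating c: 9·(row 1) − 18·(row 2) gives 1098·m = 9·(-520) − 18·(-62) = -3564, so m = -198/61.
Then c = ((-62) − 18·(-198/61))/9 = -218/549.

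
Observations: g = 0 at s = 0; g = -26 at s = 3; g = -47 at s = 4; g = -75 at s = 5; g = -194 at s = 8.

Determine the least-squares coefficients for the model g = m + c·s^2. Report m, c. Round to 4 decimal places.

m = 0.9551, c = -3.0419

Compute the Gram sums: Σ1 = 5, Σs^2 = 114, Σs^2·s^2 = 5058.
Right-hand side: Σg = -342, Σs^2·g = -15277.
XᵀX·[m, c]ᵀ = Xᵀg becomes [[5, 114]; [114, 5058]]·[m, c]ᵀ = [-342, -15277]ᵀ.
Δ = 5·5058 − 114² = 12294.
m = ((-342)·5058 − 114·(-15277))/12294 = 1957/2049; c = (5·(-15277) − 114·(-342))/12294 = -37397/12294.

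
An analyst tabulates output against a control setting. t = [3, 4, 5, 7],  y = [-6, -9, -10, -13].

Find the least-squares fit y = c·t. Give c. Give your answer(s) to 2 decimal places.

c = -1.97

With design matrix X, XᵀX = [[99]] and Xᵀy = [-195]ᵀ.
Hence c = -195 / 99 ≈ -1.9697.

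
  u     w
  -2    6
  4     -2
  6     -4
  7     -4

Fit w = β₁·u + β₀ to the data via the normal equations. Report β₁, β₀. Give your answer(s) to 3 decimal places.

β₁ = -1.169, β₀ = 3.385

Forming MᵀM = [[105, 15]; [15, 4]] and Mᵀw = [-72, -4]ᵀ gives MᵀM·[β₁, β₀]ᵀ = Mᵀw.
Determinant 105·4 − 15² = 195.
β₁ = ((-72)·4 − 15·(-4))/195 = -76/65; β₀ = (105·(-4) − 15·(-72))/195 = 44/13.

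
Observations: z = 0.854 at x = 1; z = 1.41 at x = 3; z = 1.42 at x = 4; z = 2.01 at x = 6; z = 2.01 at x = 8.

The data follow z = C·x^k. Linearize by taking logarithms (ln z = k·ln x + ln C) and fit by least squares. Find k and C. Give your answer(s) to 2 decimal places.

Linearized form: ln z = k·ln x + ln C. From the 5 transformed points,
XᵀX = [[10.6632, 6.3561]; [6.3561, 5]], rhs = [3.5662, 1.9327]ᵀ  (here Σln x = 6.3561, Σ(ln x)² = 10.6632, Σln z = 1.9327, Σln x·ln z = 3.5662).
Δ = 10.6632·5 − (6.3561)² = 12.9161; k = (3.5662·5 − 6.3561·1.9327)/12.9161 = 0.42944, ln C = (10.6632·1.9327 − 6.3561·3.5662)/12.9161 = -0.15937, so C = exp(-0.15937) = 0.85268.

k = 0.43, C = 0.85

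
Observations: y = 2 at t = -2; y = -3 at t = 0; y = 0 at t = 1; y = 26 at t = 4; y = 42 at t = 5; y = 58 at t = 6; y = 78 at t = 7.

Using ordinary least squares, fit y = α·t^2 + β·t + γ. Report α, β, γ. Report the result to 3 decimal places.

α = 1.490, β = 1.126, γ = -2.257

Normal-equation sums: Σt^2·t^2 = 4595, Σt^2·t = 741, Σt^2 = 131, Σt·t = 131, Σt = 21, Σ1 = 7.
For Xᵀy: Σt^2·y = 7384, Σt·y = 1204, Σy = 203.
Inverting the 3×3 Gram matrix, [α, β, γ]ᵀ = [16065/10784, 12145/10784, -3043/1348]ᵀ.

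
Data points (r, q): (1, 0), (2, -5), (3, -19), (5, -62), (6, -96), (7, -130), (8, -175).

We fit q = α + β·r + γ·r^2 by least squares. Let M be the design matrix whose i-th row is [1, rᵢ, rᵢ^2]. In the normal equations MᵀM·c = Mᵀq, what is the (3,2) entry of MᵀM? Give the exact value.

1232

Row 3 ↔ basis r^2, column 2 ↔ basis r, so (MᵀM)_{3,2} = Σᵢ (r^2)·(r) = (1)·(1) + (4)·(2) + (9)·(3) + (25)·(5) + (36)·(6) + (49)·(7) + (64)·(8) = 1232.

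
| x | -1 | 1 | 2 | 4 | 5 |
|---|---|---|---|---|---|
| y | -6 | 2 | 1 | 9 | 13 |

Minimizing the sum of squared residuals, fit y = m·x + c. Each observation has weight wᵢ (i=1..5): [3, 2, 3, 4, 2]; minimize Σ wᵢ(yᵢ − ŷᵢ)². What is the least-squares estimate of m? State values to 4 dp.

m = 3.0321

Normal-equation sums: Σwᵢ·x·x = 131, Σwᵢ·x = 31, Σwᵢ·1 = 14.
Moment sums: Σwᵢ·x·y = 302, Σwᵢ·y = 51.
So MᵀWM·[m, c]ᵀ = MᵀWy: [[131, 31]; [31, 14]]·[m, c]ᵀ = [302, 51]ᵀ.
Determinant 131·14 − 31² = 873.
m = (302·14 − 31·51)/873 = 2647/873; c = (131·51 − 31·302)/873 = -2681/873.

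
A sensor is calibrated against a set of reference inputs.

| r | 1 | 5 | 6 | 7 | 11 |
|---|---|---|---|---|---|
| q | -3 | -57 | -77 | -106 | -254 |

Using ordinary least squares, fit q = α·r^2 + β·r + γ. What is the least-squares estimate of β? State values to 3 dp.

Entries of MᵀM: Σr^2·r^2 = 18964, Σr^2·r = 2016, Σr^2 = 232, Σr·r = 232, Σr = 30, Σ1 = 5.
Right-hand side: Σr^2·q = -40128, Σr·q = -4286, Σq = -497.
Inverting the 3×3 Gram matrix, [α, β, γ]ᵀ = [-1774/889, -13070/11557, -269/11557]ᵀ.

β = -1.131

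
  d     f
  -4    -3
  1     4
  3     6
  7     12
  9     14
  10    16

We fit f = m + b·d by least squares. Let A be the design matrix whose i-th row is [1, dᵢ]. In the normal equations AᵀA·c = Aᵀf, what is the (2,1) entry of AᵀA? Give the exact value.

Row 2 ↔ basis d, column 1 ↔ basis 1, so (AᵀA)_{2,1} = Σᵢ d = (-4)·(1) + (1)·(1) + (3)·(1) + (7)·(1) + (9)·(1) + (10)·(1) = 26.

26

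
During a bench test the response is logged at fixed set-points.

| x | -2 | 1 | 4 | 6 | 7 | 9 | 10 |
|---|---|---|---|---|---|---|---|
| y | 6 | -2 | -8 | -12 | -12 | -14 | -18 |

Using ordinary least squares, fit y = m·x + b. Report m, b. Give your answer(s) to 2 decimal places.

m = -1.86, b = 0.71

MᵀM·[m, b]ᵀ = Mᵀy reads: 287·m + 35·b = -508;  35·m + 7·b = -60.
(Σx·x = 287, Σx = 35, Σ1 = 7, Σx·y = -508, Σy = -60.)
Eliminating b: 7·(row 1) − 35·(row 2) gives 784·m = 7·(-508) − 35·(-60) = -1456, so m = -13/7.
Then b = ((-60) − 35·(-13/7))/7 = 5/7.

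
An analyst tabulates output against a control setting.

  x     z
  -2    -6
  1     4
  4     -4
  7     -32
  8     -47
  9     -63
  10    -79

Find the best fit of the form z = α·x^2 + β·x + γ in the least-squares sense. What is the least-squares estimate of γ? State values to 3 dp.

Entries of MᵀM: Σx^2·x^2 = 23331, Σx^2·x = 2641, Σx^2 = 315, Σx·x = 315, Σx = 37, Σ1 = 7.
And Σx^2·z = -17663, Σx·z = -1957, Σz = -227.
Solving the 3×3 system (Gaussian elimination) gives α = -65858/61649, β = 21053/8807, γ = 185460/61649.

γ = 3.008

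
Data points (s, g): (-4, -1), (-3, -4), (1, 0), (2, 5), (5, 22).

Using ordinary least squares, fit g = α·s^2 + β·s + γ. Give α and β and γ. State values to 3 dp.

Normal-equation sums: Σs^2·s^2 = 979, Σs^2·s = 43, Σs^2 = 55, Σs·s = 55, Σs = 1, Σ1 = 5.
And Σs^2·g = 518, Σs·g = 136, Σg = 22.
Inverting the 3×3 Gram matrix, [α, β, γ]ᵀ = [718/1281, 2657/1281, -133/61]ᵀ.

α = 0.560, β = 2.074, γ = -2.180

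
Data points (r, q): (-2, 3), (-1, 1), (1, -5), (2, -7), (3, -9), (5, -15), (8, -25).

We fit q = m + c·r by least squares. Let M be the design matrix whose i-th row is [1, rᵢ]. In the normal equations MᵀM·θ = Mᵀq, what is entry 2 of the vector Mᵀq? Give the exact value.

-328

Entry 2 ↔ basis r, so (Mᵀq)_{2} = Σᵢ (r)·qᵢ = (-2)·(3) + (-1)·(1) + (1)·(-5) + (2)·(-7) + (3)·(-9) + (5)·(-15) + (8)·(-25) = -328.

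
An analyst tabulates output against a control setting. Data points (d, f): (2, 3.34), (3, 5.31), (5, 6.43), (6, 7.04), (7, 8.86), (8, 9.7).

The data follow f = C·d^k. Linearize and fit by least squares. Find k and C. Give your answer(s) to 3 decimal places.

Let Y = ln f. Fitting Y = k·ln d + ln C by least squares:
XᵀX = [[15.5987, 9.2183]; [9.2183, 6]], rhs = [18.1319, 11.1418]ᵀ  (here Σln d = 9.2183, Σ(ln d)² = 15.5987, Σln f = 11.1418, Σln d·ln f = 18.1319).
Slope k = (n·Σln d·ln f − Σln d·Σln f)/(n·Σ(ln d)² − (Σln d)²) = (6·18.1319 − 9.2183·11.1418)/8.6152 = 0.70606; ln C = (Σln f − k·Σln d)/n = 0.77219, so C = exp(0.77219) = 2.16449.

k = 0.706, C = 2.164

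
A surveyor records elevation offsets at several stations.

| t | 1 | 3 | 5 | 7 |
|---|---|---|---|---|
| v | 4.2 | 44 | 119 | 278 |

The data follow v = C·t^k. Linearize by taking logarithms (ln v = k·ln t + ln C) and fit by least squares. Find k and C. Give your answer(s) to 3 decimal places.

k = 2.130, C = 4.173

With ln vᵢ as the transformed response and ln tᵢ as the regressor:
Sums: Σln t = 4.6540, Σ(ln t)² = 7.5838, Σln v = 15.6260, Σln t·ln v = 22.7999.
Normal system: [[7.5838, 4.6540]; [4.6540, 4]]·[k, ln C]ᵀ = [22.7999, 15.6260]ᵀ.
Δ = 7.5838·4 − (4.6540)² = 8.6759; k = (22.7999·4 − 4.6540·15.6260)/8.6759 = 2.12967, ln C = (7.5838·15.6260 − 4.6540·22.7999)/8.6759 = 1.42866, so C = exp(1.42866) = 4.17308.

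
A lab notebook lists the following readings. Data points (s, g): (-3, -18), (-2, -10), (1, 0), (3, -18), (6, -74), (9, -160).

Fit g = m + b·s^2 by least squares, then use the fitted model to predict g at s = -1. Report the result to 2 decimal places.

ĝ = -2.39

Setting ∂/∂m … = 0 gives: 6·m + 140·b = -280;  140·m + 8036·b = -15988.
(Σ1 = 6, Σs^2 = 140, Σs^2·s^2 = 8036, Σg = -280, Σs^2·g = -15988.)
det = 6·8036 − 140² = 28616.
m = ((-280)·8036 − 140·(-15988))/28616 = -30/73; b = (6·(-15988) − 140·(-280))/28616 = -1013/511.
At s = -1: ĝ = (-30/73)·(1) + (-1013/511)·(1) = -1223/511.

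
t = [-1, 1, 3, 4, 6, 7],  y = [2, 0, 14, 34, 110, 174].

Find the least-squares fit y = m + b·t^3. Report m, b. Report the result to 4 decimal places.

Compute the Gram sums: Σ1 = 6, Σt^3 = 650, Σt^3·t^3 = 169132.
Right-hand side: Σy = 334, Σt^3·y = 85994.
MᵀM·[m, b]ᵀ = Mᵀy becomes [[6, 650]; [650, 169132]]·[m, b]ᵀ = [334, 85994]ᵀ.
Eliminating b: 169132·(row 1) − 650·(row 2) gives 592292·m = 169132·334 − 650·85994 = 593988, so m = 148497/148073.
Then b = (85994 − 650·(148497/148073))/169132 = 74716/148073.

m = 1.0029, b = 0.5046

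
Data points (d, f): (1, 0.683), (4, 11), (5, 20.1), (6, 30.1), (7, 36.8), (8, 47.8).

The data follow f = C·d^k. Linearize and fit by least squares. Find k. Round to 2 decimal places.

k = 2.06

Linearized form: ln f = k·ln d + ln C. From the 6 transformed points,
Over the data: Σln d = 8.8128, Σ(ln d)² = 15.8331, Σln f = 15.8944, Σln d·ln f = 29.3110.
Normal system: [[15.8331, 8.8128]; [8.8128, 6]]·[k, ln C]ᵀ = [29.3110, 15.8944]ᵀ.
Slope k = (n·Σln d·ln f − Σln d·Σln f)/(n·Σ(ln d)² − (Σln d)²) = (6·29.3110 − 8.8128·15.8944)/17.3327 = 2.06494; ln C = (Σln f − k·Σln d)/n = -0.38394.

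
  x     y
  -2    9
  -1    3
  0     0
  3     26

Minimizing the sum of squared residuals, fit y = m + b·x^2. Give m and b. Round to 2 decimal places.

Entries of MᵀM: Σ1 = 4, Σx^2 = 14, Σx^2·x^2 = 98.
For Mᵀy: Σy = 38, Σx^2·y = 273.
Normal equations: [[4, 14]; [14, 98]]·[m, b]ᵀ = [38, 273]ᵀ.
Δ = 4·98 − 14² = 196.
m = (38·98 − 14·273)/196 = -1/2; b = (4·273 − 14·38)/196 = 20/7.

m = -0.50, b = 2.86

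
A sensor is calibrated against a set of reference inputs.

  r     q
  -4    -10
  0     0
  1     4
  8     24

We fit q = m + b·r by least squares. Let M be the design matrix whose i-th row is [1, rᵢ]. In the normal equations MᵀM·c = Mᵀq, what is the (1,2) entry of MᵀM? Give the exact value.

Row 1 ↔ basis 1, column 2 ↔ basis r, so (MᵀM)_{1,2} = Σᵢ r = (1)·(-4) + (1)·(0) + (1)·(1) + (1)·(8) = 5.

5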